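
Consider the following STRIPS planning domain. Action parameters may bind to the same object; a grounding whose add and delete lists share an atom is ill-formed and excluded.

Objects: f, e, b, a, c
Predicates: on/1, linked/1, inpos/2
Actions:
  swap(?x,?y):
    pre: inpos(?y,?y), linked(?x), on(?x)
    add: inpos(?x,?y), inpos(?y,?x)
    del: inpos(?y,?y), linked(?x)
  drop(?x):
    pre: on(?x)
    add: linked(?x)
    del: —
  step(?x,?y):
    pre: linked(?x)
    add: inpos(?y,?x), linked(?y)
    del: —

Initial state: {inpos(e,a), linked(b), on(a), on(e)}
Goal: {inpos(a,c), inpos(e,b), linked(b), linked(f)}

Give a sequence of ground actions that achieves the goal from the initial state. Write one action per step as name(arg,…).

1. step(b,f)  →  {inpos(e,a), inpos(f,b), linked(b), linked(f), on(a), on(e)}
2. step(f,c)  →  {inpos(c,f), inpos(e,a), inpos(f,b), linked(b), linked(c), linked(f), on(a), on(e)}
3. step(b,e)  →  {inpos(c,f), inpos(e,a), inpos(e,b), inpos(f,b), linked(b), linked(c), linked(e), linked(f), on(a), on(e)}
4. step(c,a)  →  {inpos(a,c), inpos(c,f), inpos(e,a), inpos(e,b), inpos(f,b), linked(a), linked(b), linked(c), linked(e), linked(f), on(a), on(e)}

step(b,f); step(f,c); step(b,e); step(c,a)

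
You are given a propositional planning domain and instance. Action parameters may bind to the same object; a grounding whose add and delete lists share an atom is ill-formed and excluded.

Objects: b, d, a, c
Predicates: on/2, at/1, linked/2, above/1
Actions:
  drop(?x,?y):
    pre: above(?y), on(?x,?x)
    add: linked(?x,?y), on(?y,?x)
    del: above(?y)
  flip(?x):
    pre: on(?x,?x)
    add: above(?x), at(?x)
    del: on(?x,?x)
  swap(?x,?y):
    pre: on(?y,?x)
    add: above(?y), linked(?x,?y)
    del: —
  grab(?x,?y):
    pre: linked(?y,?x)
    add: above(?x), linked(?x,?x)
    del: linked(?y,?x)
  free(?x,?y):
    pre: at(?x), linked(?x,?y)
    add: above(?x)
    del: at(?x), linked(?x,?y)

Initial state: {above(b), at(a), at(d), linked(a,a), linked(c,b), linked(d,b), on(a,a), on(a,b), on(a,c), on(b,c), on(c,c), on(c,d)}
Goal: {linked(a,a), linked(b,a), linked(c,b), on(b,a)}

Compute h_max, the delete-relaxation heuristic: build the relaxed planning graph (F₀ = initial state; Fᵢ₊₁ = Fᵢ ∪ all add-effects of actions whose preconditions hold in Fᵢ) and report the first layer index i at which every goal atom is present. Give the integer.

F0 = init (12 atoms)
F1 = F0 ∪ {above(a), above(c), above(d), at(c), linked(a,b), linked(b,a), linked(b,b), linked(c,a), linked(c,c), linked(d,c), on(b,a)}  (23 atoms)
goal ⊆ F1  ⇒  h_max = 1

1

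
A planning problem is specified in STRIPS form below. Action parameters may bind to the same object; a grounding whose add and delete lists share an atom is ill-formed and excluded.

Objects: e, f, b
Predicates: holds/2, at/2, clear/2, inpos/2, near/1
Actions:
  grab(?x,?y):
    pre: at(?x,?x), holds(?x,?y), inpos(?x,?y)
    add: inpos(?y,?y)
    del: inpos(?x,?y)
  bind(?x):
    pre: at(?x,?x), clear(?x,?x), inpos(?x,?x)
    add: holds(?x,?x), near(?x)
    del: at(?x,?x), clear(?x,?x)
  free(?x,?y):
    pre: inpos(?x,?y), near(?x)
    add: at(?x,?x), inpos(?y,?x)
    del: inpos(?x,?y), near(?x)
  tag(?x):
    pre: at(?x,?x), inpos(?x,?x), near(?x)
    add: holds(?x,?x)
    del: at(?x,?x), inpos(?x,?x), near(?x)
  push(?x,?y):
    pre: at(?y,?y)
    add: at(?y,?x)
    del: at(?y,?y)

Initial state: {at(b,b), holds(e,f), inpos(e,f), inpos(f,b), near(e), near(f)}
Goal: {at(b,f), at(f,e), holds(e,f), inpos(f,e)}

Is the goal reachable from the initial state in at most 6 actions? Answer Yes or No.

Yes

1. free(e,f)  →  {at(b,b), at(e,e), holds(e,f), inpos(f,b), inpos(f,e), near(f)}
2. free(f,b)  →  {at(b,b), at(e,e), at(f,f), holds(e,f), inpos(b,f), inpos(f,e)}
3. push(e,f)  →  {at(b,b), at(e,e), at(f,e), holds(e,f), inpos(b,f), inpos(f,e)}
4. push(f,b)  →  {at(b,f), at(e,e), at(f,e), holds(e,f), inpos(b,f), inpos(f,e)}
optimal plan length = 4; 4 ≤ 6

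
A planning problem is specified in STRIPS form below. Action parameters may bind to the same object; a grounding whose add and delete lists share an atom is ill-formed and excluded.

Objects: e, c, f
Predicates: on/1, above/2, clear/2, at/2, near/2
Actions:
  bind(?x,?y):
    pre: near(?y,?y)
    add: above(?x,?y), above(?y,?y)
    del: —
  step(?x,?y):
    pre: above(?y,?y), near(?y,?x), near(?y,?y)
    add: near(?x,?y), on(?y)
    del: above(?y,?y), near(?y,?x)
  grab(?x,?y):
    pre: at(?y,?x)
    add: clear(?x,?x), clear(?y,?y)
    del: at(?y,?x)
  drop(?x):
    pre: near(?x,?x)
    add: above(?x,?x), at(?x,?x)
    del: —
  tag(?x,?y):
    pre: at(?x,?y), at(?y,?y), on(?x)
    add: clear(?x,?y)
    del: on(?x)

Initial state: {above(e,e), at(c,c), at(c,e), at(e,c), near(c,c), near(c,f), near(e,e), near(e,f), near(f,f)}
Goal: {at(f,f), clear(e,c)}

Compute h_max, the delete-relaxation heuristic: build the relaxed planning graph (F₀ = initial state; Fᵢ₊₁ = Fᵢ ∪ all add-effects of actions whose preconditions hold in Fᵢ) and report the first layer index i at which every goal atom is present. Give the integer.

F0 = init (9 atoms)
F1 = F0 ∪ {above(c,c), above(c,e), above(c,f), above(e,c), above(e,f), above(f,c), above(f,e), above(f,f), at(e,e), at(f,f), clear(c,c), clear(e,e), near(f,e), on(e)}  (23 atoms)
F2 = F1 ∪ {clear(e,c), clear(f,f), near(f,c), on(c), on(f)}  (28 atoms)
goal ⊆ F2  ⇒  h_max = 2

2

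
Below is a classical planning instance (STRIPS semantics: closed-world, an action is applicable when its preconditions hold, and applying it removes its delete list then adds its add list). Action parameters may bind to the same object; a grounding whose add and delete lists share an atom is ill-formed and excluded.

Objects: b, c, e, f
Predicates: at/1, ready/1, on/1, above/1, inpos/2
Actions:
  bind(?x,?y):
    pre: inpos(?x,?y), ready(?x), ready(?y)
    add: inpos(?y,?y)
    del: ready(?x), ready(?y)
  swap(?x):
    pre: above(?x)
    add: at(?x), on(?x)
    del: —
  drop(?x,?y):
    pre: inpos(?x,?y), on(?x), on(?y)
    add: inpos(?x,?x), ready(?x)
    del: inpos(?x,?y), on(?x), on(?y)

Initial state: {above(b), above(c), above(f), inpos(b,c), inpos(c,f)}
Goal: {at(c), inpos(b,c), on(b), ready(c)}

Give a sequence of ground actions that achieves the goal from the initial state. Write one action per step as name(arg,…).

1. swap(b)  →  {above(b), above(c), above(f), at(b), inpos(b,c), inpos(c,f), on(b)}
2. swap(c)  →  {above(b), above(c), above(f), at(b), at(c), inpos(b,c), inpos(c,f), on(b), on(c)}
3. swap(f)  →  {above(b), above(c), above(f), at(b), at(c), at(f), inpos(b,c), inpos(c,f), on(b), on(c), on(f)}
4. drop(c,f)  →  {above(b), above(c), above(f), at(b), at(c), at(f), inpos(b,c), inpos(c,c), on(b), ready(c)}

swap(b); swap(c); swap(f); drop(c,f)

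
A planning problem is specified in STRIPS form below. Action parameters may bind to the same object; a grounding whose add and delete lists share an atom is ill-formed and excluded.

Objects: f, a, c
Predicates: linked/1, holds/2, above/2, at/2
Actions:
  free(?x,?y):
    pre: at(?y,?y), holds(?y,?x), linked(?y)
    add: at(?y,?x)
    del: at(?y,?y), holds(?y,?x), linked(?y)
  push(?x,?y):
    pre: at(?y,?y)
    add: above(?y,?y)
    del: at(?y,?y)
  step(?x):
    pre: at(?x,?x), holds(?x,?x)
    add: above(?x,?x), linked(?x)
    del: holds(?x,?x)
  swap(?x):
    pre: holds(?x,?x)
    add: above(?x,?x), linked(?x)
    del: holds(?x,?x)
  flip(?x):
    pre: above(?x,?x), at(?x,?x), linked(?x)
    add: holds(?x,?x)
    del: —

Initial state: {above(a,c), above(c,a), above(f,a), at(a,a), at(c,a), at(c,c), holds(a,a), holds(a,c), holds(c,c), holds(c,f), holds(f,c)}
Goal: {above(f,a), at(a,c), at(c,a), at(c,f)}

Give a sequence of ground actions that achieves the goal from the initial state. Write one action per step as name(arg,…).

1. step(a)  →  {above(a,a), above(a,c), above(c,a), above(f,a), at(a,a), at(c,a), at(c,c), holds(a,c), holds(c,c), holds(c,f), holds(f,c), linked(a)}
2. free(c,a)  →  {above(a,a), above(a,c), above(c,a), above(f,a), at(a,c), at(c,a), at(c,c), holds(c,c), holds(c,f), holds(f,c)}
3. step(c)  →  {above(a,a), above(a,c), above(c,a), above(c,c), above(f,a), at(a,c), at(c,a), at(c,c), holds(c,f), holds(f,c), linked(c)}
4. free(f,c)  →  {above(a,a), above(a,c), above(c,a), above(c,c), above(f,a), at(a,c), at(c,a), at(c,f), holds(f,c)}

step(a); free(c,a); step(c); free(f,c)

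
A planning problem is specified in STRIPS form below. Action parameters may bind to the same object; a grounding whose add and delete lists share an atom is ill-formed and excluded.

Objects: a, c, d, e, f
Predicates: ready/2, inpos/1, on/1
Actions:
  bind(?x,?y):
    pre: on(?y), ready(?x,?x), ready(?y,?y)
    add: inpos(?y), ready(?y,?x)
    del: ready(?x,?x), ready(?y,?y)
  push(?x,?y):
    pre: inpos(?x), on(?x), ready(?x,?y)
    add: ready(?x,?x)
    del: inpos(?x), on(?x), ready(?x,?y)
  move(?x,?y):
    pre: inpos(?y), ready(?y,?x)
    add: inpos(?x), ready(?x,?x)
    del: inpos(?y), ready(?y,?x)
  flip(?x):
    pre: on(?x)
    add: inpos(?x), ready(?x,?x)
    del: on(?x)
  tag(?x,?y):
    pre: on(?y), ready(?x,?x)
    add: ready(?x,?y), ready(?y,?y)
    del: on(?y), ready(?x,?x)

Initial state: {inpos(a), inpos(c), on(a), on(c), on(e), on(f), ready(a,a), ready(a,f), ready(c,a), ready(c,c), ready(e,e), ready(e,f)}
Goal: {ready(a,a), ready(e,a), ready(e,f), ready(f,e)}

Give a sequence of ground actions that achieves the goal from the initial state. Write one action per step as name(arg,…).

move(f,a); tag(e,a); tag(f,e)

1. move(f,a)  →  {inpos(c), inpos(f), on(a), on(c), on(e), on(f), ready(a,a), ready(c,a), ready(c,c), ready(e,e), ready(e,f), ready(f,f)}
2. tag(e,a)  →  {inpos(c), inpos(f), on(c), on(e), on(f), ready(a,a), ready(c,a), ready(c,c), ready(e,a), ready(e,f), ready(f,f)}
3. tag(f,e)  →  {inpos(c), inpos(f), on(c), on(f), ready(a,a), ready(c,a), ready(c,c), ready(e,a), ready(e,e), ready(e,f), ready(f,e)}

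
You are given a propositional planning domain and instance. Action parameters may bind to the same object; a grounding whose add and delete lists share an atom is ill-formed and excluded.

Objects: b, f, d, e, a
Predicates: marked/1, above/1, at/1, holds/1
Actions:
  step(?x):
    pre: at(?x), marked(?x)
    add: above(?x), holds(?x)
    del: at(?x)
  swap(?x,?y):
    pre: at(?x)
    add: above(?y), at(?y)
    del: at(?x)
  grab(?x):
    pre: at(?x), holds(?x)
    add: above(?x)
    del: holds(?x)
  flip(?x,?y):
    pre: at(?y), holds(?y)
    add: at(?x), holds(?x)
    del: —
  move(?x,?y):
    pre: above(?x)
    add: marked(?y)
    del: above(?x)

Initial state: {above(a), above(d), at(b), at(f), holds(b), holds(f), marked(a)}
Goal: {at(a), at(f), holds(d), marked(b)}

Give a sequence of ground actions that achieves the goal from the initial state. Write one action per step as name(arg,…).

swap(b,a); flip(d,f); move(d,b)

1. swap(b,a)  →  {above(a), above(d), at(a), at(f), holds(b), holds(f), marked(a)}
2. flip(d,f)  →  {above(a), above(d), at(a), at(d), at(f), holds(b), holds(d), holds(f), marked(a)}
3. move(d,b)  →  {above(a), at(a), at(d), at(f), holds(b), holds(d), holds(f), marked(a), marked(b)}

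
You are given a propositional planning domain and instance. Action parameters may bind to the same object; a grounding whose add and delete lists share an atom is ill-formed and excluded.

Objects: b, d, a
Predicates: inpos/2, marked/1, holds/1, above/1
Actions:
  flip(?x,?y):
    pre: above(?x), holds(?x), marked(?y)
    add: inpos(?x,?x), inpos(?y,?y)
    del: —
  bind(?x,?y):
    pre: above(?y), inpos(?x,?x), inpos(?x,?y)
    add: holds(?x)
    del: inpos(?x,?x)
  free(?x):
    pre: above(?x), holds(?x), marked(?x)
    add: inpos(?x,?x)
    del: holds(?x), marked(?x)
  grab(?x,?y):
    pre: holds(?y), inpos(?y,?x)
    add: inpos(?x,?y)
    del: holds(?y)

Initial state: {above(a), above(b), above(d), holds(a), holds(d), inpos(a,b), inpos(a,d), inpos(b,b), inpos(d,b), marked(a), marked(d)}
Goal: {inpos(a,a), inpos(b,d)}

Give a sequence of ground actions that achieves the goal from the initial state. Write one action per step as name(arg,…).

1. flip(d,a)  →  {above(a), above(b), above(d), holds(a), holds(d), inpos(a,a), inpos(a,b), inpos(a,d), inpos(b,b), inpos(d,b), inpos(d,d), marked(a), marked(d)}
2. grab(b,d)  →  {above(a), above(b), above(d), holds(a), inpos(a,a), inpos(a,b), inpos(a,d), inpos(b,b), inpos(b,d), inpos(d,b), inpos(d,d), marked(a), marked(d)}

flip(d,a); grab(b,d)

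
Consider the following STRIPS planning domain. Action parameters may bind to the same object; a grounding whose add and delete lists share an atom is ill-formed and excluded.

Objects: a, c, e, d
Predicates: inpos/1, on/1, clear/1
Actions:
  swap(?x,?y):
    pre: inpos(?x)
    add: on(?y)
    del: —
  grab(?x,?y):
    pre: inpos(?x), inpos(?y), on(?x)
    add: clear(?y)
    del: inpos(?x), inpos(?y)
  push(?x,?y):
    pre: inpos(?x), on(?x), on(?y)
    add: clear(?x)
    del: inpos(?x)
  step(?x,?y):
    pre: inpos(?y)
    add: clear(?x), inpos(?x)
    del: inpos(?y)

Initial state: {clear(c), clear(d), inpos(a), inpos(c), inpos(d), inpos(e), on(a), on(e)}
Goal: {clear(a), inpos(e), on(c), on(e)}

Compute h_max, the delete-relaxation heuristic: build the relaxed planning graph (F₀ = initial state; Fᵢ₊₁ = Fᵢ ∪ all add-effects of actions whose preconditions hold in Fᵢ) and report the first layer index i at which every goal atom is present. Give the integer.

1

F0 = init (8 atoms)
F1 = F0 ∪ {clear(a), clear(e), on(c), on(d)}  (12 atoms)
goal ⊆ F1  ⇒  h_max = 1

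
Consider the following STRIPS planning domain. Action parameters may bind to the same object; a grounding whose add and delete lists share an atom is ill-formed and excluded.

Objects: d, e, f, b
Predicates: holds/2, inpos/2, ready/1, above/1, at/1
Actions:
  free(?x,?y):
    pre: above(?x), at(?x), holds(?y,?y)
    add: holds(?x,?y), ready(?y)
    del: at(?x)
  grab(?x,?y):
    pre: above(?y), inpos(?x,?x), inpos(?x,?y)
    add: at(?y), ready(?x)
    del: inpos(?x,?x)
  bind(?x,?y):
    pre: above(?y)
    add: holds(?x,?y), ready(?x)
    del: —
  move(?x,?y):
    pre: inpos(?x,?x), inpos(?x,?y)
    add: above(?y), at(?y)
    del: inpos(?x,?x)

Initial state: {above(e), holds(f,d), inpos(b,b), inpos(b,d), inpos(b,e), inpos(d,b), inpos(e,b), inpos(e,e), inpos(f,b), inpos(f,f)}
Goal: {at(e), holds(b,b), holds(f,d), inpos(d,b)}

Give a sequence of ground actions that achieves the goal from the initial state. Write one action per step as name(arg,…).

grab(e,e); move(f,b); bind(b,b)

1. grab(e,e)  →  {above(e), at(e), holds(f,d), inpos(b,b), inpos(b,d), inpos(b,e), inpos(d,b), inpos(e,b), inpos(f,b), inpos(f,f), ready(e)}
2. move(f,b)  →  {above(b), above(e), at(b), at(e), holds(f,d), inpos(b,b), inpos(b,d), inpos(b,e), inpos(d,b), inpos(e,b), inpos(f,b), ready(e)}
3. bind(b,b)  →  {above(b), above(e), at(b), at(e), holds(b,b), holds(f,d), inpos(b,b), inpos(b,d), inpos(b,e), inpos(d,b), inpos(e,b), inpos(f,b), ready(b), ready(e)}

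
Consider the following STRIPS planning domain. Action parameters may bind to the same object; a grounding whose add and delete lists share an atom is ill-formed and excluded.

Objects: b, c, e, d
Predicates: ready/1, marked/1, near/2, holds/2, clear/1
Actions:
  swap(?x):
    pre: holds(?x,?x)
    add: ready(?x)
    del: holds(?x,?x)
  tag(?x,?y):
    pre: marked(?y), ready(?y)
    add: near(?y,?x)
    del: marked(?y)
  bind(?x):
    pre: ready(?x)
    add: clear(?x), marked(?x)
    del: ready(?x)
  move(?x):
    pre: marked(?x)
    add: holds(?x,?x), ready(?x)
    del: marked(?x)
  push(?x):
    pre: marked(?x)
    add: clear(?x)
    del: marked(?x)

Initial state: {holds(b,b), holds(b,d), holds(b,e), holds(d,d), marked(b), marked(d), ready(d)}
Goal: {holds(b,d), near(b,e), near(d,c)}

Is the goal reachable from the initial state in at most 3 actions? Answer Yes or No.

Yes

1. swap(b)  →  {holds(b,d), holds(b,e), holds(d,d), marked(b), marked(d), ready(b), ready(d)}
2. tag(c,d)  →  {holds(b,d), holds(b,e), holds(d,d), marked(b), near(d,c), ready(b), ready(d)}
3. tag(e,b)  →  {holds(b,d), holds(b,e), holds(d,d), near(b,e), near(d,c), ready(b), ready(d)}
optimal plan length = 3; 3 ≤ 3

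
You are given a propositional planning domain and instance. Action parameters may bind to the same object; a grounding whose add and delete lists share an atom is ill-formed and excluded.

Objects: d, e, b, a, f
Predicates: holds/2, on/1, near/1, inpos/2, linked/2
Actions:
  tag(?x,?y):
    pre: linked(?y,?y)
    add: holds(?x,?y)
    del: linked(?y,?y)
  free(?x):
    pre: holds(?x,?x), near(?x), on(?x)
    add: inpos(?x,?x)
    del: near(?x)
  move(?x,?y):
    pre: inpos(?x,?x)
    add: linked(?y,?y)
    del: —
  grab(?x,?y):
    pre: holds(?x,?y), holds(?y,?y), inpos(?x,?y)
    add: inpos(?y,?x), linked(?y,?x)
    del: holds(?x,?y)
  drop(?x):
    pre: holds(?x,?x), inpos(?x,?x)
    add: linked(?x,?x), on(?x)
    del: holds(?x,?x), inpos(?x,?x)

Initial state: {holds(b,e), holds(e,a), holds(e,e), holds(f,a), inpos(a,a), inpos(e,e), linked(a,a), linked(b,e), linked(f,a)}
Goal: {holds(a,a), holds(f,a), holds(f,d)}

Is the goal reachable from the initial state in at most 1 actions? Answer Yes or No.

No

1. tag(a,a)  →  {holds(a,a), holds(b,e), holds(e,a), holds(e,e), holds(f,a), inpos(a,a), inpos(e,e), linked(b,e), linked(f,a)}
2. move(e,d)  →  {holds(a,a), holds(b,e), holds(e,a), holds(e,e), holds(f,a), inpos(a,a), inpos(e,e), linked(b,e), linked(d,d), linked(f,a)}
3. tag(f,d)  →  {holds(a,a), holds(b,e), holds(e,a), holds(e,e), holds(f,a), holds(f,d), inpos(a,a), inpos(e,e), linked(b,e), linked(f,a)}
optimal plan length = 3; 3 > 1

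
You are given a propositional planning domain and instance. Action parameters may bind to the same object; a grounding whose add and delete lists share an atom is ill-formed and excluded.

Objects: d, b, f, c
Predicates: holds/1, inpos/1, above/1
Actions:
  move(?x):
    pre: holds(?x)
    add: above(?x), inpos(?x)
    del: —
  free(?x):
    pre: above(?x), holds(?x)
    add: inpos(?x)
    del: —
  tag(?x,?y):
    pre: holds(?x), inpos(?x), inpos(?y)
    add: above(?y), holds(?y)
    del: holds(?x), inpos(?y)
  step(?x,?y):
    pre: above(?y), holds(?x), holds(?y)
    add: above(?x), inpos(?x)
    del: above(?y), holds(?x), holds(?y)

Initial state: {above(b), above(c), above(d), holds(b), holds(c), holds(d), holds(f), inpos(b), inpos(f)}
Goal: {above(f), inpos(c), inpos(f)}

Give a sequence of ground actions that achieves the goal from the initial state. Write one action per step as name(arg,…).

1. move(f)  →  {above(b), above(c), above(d), above(f), holds(b), holds(c), holds(d), holds(f), inpos(b), inpos(f)}
2. move(c)  →  {above(b), above(c), above(d), above(f), holds(b), holds(c), holds(d), holds(f), inpos(b), inpos(c), inpos(f)}

move(f); move(c)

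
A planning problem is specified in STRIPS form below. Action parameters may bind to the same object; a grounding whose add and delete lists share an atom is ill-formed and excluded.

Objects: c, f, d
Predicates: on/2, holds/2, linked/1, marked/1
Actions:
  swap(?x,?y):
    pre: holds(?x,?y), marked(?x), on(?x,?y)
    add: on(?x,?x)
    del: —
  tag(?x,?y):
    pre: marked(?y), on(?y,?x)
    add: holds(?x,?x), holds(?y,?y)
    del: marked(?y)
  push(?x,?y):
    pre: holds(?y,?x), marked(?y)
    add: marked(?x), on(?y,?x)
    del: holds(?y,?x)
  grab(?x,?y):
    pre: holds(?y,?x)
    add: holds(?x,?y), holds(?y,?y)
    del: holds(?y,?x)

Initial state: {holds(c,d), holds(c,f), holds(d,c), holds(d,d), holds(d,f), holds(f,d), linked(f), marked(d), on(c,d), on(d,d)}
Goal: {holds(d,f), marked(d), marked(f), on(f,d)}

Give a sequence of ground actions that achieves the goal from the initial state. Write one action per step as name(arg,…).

push(c,d); push(f,c); push(d,f)

1. push(c,d)  →  {holds(c,d), holds(c,f), holds(d,d), holds(d,f), holds(f,d), linked(f), marked(c), marked(d), on(c,d), on(d,c), on(d,d)}
2. push(f,c)  →  {holds(c,d), holds(d,d), holds(d,f), holds(f,d), linked(f), marked(c), marked(d), marked(f), on(c,d), on(c,f), on(d,c), on(d,d)}
3. push(d,f)  →  {holds(c,d), holds(d,d), holds(d,f), linked(f), marked(c), marked(d), marked(f), on(c,d), on(c,f), on(d,c), on(d,d), on(f,d)}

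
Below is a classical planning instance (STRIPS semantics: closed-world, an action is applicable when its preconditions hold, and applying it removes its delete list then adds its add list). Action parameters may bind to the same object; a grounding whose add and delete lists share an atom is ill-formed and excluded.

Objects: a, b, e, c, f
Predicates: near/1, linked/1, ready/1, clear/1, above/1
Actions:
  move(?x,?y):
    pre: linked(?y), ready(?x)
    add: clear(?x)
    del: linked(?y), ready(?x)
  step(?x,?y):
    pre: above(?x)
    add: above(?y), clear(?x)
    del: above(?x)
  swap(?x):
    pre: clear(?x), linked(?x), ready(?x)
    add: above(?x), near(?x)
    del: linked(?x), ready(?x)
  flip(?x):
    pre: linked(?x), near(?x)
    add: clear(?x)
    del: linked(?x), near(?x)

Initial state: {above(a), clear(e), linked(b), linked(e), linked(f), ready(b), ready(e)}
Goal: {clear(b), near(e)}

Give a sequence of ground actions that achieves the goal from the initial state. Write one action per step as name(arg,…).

1. move(b,b)  →  {above(a), clear(b), clear(e), linked(e), linked(f), ready(e)}
2. swap(e)  →  {above(a), above(e), clear(b), clear(e), linked(f), near(e)}

move(b,b); swap(e)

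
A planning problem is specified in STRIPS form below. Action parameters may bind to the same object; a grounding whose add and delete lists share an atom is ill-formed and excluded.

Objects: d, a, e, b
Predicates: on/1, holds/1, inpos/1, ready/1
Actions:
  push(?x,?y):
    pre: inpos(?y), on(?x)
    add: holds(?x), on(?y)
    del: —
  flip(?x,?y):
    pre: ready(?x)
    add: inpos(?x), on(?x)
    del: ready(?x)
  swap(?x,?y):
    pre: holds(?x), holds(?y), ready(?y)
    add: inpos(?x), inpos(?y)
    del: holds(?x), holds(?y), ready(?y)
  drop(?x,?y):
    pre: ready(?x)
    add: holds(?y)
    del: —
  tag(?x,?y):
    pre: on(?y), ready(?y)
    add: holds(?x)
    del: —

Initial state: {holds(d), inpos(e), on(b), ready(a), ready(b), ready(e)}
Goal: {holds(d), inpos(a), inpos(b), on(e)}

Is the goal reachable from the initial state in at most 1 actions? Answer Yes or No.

1. push(b,e)  →  {holds(b), holds(d), inpos(e), on(b), on(e), ready(a), ready(b), ready(e)}
2. flip(a,d)  →  {holds(b), holds(d), inpos(a), inpos(e), on(a), on(b), on(e), ready(b), ready(e)}
3. flip(b,d)  →  {holds(b), holds(d), inpos(a), inpos(b), inpos(e), on(a), on(b), on(e), ready(e)}
optimal plan length = 3; 3 > 1

No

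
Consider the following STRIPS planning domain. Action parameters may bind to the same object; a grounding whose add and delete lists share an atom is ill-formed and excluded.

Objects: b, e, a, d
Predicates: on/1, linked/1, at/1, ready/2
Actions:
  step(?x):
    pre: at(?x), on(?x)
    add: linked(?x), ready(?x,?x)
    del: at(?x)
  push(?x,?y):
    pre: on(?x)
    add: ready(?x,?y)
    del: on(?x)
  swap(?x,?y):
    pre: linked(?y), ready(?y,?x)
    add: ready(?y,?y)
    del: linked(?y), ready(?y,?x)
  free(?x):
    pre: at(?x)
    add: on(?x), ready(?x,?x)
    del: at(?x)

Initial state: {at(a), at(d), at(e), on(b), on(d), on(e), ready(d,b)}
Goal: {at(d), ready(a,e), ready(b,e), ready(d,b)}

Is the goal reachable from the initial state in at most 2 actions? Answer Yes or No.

1. push(b,e)  →  {at(a), at(d), at(e), on(d), on(e), ready(b,e), ready(d,b)}
2. free(a)  →  {at(d), at(e), on(a), on(d), on(e), ready(a,a), ready(b,e), ready(d,b)}
3. push(a,e)  →  {at(d), at(e), on(d), on(e), ready(a,a), ready(a,e), ready(b,e), ready(d,b)}
optimal plan length = 3; 3 > 2

No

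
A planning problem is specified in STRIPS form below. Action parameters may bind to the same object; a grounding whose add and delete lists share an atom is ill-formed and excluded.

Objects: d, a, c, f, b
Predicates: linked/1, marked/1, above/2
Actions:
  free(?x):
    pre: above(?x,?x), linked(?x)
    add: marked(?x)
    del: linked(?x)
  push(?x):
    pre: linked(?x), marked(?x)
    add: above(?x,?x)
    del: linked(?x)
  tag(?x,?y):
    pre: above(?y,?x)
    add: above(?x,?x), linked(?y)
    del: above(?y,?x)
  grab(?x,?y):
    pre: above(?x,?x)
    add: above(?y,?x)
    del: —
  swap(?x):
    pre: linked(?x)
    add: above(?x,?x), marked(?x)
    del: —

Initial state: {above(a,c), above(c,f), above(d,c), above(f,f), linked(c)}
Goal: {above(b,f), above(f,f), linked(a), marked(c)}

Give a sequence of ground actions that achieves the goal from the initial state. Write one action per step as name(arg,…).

tag(c,a); free(c); grab(f,b)

1. tag(c,a)  →  {above(c,c), above(c,f), above(d,c), above(f,f), linked(a), linked(c)}
2. free(c)  →  {above(c,c), above(c,f), above(d,c), above(f,f), linked(a), marked(c)}
3. grab(f,b)  →  {above(b,f), above(c,c), above(c,f), above(d,c), above(f,f), linked(a), marked(c)}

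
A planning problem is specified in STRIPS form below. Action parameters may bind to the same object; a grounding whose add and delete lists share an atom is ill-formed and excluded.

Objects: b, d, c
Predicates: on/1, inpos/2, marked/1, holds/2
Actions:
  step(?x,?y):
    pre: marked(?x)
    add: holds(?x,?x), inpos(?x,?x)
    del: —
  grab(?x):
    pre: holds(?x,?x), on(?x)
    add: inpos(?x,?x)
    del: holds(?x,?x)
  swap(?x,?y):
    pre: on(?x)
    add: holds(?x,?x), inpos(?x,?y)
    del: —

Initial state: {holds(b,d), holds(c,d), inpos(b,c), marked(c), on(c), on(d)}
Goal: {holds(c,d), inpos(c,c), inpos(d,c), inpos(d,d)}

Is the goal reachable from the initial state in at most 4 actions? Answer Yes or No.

Yes

1. step(c,b)  →  {holds(b,d), holds(c,c), holds(c,d), inpos(b,c), inpos(c,c), marked(c), on(c), on(d)}
2. swap(d,d)  →  {holds(b,d), holds(c,c), holds(c,d), holds(d,d), inpos(b,c), inpos(c,c), inpos(d,d), marked(c), on(c), on(d)}
3. swap(d,c)  →  {holds(b,d), holds(c,c), holds(c,d), holds(d,d), inpos(b,c), inpos(c,c), inpos(d,c), inpos(d,d), marked(c), on(c), on(d)}
optimal plan length = 3; 3 ≤ 4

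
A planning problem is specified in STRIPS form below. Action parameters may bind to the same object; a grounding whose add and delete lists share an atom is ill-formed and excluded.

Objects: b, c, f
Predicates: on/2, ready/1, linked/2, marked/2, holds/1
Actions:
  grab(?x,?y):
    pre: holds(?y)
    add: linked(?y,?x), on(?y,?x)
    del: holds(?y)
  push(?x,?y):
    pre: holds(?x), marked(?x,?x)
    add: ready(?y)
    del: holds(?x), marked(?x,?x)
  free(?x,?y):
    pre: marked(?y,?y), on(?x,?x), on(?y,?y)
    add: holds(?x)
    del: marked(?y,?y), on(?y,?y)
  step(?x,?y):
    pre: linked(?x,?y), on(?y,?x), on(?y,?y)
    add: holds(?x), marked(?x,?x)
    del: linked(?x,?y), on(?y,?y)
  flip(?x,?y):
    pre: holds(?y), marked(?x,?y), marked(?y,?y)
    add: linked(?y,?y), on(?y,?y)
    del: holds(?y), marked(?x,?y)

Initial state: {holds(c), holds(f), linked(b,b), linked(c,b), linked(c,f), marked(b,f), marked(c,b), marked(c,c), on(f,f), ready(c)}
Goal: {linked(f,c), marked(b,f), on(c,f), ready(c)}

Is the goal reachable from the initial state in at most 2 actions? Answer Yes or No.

1. grab(c,f)  →  {holds(c), linked(b,b), linked(c,b), linked(c,f), linked(f,c), marked(b,f), marked(c,b), marked(c,c), on(f,c), on(f,f), ready(c)}
2. grab(f,c)  →  {linked(b,b), linked(c,b), linked(c,f), linked(f,c), marked(b,f), marked(c,b), marked(c,c), on(c,f), on(f,c), on(f,f), ready(c)}
optimal plan length = 2; 2 ≤ 2

Yes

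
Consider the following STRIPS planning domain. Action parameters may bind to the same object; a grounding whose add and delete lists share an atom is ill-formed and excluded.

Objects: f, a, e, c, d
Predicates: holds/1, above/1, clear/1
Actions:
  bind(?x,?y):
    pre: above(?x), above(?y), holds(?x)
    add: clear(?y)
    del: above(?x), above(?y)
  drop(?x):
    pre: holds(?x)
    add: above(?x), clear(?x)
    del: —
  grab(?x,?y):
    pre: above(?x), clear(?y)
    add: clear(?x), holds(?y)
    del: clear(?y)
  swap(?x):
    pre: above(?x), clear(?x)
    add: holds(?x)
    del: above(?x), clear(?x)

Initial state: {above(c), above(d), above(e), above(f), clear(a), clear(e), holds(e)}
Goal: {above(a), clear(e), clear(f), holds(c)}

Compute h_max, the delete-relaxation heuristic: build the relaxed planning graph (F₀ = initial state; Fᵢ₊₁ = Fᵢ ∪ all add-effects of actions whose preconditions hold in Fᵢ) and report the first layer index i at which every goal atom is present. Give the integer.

2

F0 = init (7 atoms)
F1 = F0 ∪ {clear(c), clear(d), clear(f), holds(a)}  (11 atoms)
F2 = F1 ∪ {above(a), holds(c), holds(d), holds(f)}  (15 atoms)
goal ⊆ F2  ⇒  h_max = 2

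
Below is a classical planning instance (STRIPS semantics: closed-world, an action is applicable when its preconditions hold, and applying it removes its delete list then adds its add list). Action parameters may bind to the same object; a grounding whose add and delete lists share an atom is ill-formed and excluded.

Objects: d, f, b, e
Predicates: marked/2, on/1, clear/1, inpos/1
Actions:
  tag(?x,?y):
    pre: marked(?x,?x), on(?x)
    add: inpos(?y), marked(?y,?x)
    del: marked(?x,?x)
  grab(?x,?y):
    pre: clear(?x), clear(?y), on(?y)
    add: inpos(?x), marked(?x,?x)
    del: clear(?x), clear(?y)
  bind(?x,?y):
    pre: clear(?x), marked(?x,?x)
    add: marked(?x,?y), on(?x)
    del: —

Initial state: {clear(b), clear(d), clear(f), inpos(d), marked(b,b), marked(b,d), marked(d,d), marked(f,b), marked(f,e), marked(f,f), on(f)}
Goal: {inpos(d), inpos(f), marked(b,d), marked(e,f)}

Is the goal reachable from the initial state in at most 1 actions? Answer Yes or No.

1. tag(f,e)  →  {clear(b), clear(d), clear(f), inpos(d), inpos(e), marked(b,b), marked(b,d), marked(d,d), marked(e,f), marked(f,b), marked(f,e), on(f)}
2. grab(f,f)  →  {clear(b), clear(d), inpos(d), inpos(e), inpos(f), marked(b,b), marked(b,d), marked(d,d), marked(e,f), marked(f,b), marked(f,e), marked(f,f), on(f)}
optimal plan length = 2; 2 > 1

No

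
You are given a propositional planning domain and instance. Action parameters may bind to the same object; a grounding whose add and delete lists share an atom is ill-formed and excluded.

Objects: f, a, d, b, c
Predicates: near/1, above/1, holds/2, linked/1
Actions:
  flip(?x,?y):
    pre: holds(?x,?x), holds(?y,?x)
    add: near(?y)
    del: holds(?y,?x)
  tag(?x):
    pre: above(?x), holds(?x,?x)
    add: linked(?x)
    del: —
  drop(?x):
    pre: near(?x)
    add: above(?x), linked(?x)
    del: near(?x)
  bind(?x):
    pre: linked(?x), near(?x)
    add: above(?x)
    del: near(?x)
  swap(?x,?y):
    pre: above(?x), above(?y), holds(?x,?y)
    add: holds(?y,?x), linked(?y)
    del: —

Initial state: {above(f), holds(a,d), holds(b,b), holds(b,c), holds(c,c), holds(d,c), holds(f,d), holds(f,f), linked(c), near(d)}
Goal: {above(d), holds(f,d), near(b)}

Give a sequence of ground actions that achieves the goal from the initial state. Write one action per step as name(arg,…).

1. flip(b,b)  →  {above(f), holds(a,d), holds(b,c), holds(c,c), holds(d,c), holds(f,d), holds(f,f), linked(c), near(b), near(d)}
2. drop(d)  →  {above(d), above(f), holds(a,d), holds(b,c), holds(c,c), holds(d,c), holds(f,d), holds(f,f), linked(c), linked(d), near(b)}

flip(b,b); drop(d)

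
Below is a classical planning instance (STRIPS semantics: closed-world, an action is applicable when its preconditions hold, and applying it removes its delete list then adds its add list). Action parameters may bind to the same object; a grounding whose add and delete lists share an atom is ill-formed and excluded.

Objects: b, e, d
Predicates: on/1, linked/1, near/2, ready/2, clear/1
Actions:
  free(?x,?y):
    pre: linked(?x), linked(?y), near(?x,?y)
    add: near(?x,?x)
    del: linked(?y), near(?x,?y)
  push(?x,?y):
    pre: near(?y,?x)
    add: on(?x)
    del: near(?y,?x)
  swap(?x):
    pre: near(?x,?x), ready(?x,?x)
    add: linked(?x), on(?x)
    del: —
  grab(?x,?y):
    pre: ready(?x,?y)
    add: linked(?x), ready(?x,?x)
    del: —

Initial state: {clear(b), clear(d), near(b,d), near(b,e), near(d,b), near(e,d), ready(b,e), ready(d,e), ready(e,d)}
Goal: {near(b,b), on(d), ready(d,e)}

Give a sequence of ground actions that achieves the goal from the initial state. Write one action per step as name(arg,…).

push(d,b); grab(b,e); grab(e,d); free(b,e)

1. push(d,b)  →  {clear(b), clear(d), near(b,e), near(d,b), near(e,d), on(d), ready(b,e), ready(d,e), ready(e,d)}
2. grab(b,e)  →  {clear(b), clear(d), linked(b), near(b,e), near(d,b), near(e,d), on(d), ready(b,b), ready(b,e), ready(d,e), ready(e,d)}
3. grab(e,d)  →  {clear(b), clear(d), linked(b), linked(e), near(b,e), near(d,b), near(e,d), on(d), ready(b,b), ready(b,e), ready(d,e), ready(e,d), ready(e,e)}
4. free(b,e)  →  {clear(b), clear(d), linked(b), near(b,b), near(d,b), near(e,d), on(d), ready(b,b), ready(b,e), ready(d,e), ready(e,d), ready(e,e)}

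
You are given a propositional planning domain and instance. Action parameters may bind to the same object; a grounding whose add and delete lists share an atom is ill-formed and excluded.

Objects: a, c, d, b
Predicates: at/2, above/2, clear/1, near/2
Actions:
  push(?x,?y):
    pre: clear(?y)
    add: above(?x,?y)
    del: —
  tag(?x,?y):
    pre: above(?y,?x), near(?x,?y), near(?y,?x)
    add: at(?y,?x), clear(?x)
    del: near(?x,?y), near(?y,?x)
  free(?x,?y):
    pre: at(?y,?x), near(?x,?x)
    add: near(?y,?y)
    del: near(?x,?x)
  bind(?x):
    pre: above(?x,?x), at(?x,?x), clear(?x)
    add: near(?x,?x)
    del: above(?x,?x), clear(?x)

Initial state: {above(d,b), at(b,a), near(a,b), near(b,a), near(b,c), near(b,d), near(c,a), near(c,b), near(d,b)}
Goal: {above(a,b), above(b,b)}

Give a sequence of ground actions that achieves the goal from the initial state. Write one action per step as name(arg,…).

tag(b,d); push(a,b); push(b,b)

1. tag(b,d)  →  {above(d,b), at(b,a), at(d,b), clear(b), near(a,b), near(b,a), near(b,c), near(c,a), near(c,b)}
2. push(a,b)  →  {above(a,b), above(d,b), at(b,a), at(d,b), clear(b), near(a,b), near(b,a), near(b,c), near(c,a), near(c,b)}
3. push(b,b)  →  {above(a,b), above(b,b), above(d,b), at(b,a), at(d,b), clear(b), near(a,b), near(b,a), near(b,c), near(c,a), near(c,b)}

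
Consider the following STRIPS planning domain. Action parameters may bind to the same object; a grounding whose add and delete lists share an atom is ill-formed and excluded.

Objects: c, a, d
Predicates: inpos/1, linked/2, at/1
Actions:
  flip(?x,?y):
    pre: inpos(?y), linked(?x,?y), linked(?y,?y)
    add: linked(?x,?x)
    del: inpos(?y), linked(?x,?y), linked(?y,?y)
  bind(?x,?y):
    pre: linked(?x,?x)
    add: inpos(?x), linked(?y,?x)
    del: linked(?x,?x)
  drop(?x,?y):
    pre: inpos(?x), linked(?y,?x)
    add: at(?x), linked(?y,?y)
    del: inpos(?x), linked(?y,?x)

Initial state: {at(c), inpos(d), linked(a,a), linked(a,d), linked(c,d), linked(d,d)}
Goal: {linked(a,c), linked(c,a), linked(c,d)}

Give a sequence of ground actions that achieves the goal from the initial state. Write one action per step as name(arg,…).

bind(a,c); drop(d,c); bind(c,a); bind(d,c)

1. bind(a,c)  →  {at(c), inpos(a), inpos(d), linked(a,d), linked(c,a), linked(c,d), linked(d,d)}
2. drop(d,c)  →  {at(c), at(d), inpos(a), linked(a,d), linked(c,a), linked(c,c), linked(d,d)}
3. bind(c,a)  →  {at(c), at(d), inpos(a), inpos(c), linked(a,c), linked(a,d), linked(c,a), linked(d,d)}
4. bind(d,c)  →  {at(c), at(d), inpos(a), inpos(c), inpos(d), linked(a,c), linked(a,d), linked(c,a), linked(c,d)}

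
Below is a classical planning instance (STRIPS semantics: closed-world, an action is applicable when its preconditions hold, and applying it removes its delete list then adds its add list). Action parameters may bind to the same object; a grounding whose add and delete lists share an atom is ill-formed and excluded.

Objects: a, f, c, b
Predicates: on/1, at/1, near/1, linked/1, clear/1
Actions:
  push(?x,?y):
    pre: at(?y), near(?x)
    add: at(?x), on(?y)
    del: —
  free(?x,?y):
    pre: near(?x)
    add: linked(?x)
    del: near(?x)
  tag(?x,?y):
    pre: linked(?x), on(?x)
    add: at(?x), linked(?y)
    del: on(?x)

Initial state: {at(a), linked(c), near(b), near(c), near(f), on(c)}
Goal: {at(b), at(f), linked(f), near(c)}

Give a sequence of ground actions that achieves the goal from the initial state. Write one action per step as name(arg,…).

push(f,a); push(b,a); free(f,a)

1. push(f,a)  →  {at(a), at(f), linked(c), near(b), near(c), near(f), on(a), on(c)}
2. push(b,a)  →  {at(a), at(b), at(f), linked(c), near(b), near(c), near(f), on(a), on(c)}
3. free(f,a)  →  {at(a), at(b), at(f), linked(c), linked(f), near(b), near(c), on(a), on(c)}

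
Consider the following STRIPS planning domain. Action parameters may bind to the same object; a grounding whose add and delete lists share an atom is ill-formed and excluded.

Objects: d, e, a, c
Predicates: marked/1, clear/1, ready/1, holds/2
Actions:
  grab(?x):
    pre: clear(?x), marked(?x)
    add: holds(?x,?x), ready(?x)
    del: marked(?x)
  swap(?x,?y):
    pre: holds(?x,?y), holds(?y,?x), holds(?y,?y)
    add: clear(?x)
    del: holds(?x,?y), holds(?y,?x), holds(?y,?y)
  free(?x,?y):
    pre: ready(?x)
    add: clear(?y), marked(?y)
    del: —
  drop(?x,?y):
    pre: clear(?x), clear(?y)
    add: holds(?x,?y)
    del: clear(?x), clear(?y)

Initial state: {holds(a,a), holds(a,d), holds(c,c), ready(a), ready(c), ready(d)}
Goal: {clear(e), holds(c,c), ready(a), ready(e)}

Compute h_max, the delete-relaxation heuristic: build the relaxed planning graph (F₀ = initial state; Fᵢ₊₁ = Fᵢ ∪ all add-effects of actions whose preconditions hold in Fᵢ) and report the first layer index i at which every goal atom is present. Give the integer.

2

F0 = init (6 atoms)
F1 = F0 ∪ {clear(a), clear(c), clear(d), clear(e), marked(a), marked(c), marked(d), marked(e)}  (14 atoms)
F2 = F1 ∪ {holds(a,c), holds(a,e), holds(c,a), holds(c,d), holds(c,e), holds(d,a), holds(d,c), holds(d,d), holds(d,e), holds(e,a), holds(e,c), holds(e,d), holds(e,e), ready(e)}  (28 atoms)
goal ⊆ F2  ⇒  h_max = 2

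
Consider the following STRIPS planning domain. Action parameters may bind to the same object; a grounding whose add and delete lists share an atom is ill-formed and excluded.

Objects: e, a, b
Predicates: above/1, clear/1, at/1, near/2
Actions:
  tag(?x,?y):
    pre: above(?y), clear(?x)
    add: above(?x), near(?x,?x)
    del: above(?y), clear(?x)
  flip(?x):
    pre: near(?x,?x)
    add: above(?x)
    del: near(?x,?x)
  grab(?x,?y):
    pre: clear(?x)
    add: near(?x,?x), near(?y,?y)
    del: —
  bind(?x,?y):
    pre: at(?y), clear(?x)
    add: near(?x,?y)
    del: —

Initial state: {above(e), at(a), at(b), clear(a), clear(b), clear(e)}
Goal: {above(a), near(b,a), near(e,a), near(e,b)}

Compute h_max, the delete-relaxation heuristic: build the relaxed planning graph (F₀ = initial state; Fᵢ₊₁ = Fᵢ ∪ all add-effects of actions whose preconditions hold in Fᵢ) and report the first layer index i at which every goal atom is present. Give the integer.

F0 = init (6 atoms)
F1 = F0 ∪ {above(a), above(b), near(a,a), near(a,b), near(b,a), near(b,b), near(e,a), near(e,b), near(e,e)}  (15 atoms)
goal ⊆ F1  ⇒  h_max = 1

1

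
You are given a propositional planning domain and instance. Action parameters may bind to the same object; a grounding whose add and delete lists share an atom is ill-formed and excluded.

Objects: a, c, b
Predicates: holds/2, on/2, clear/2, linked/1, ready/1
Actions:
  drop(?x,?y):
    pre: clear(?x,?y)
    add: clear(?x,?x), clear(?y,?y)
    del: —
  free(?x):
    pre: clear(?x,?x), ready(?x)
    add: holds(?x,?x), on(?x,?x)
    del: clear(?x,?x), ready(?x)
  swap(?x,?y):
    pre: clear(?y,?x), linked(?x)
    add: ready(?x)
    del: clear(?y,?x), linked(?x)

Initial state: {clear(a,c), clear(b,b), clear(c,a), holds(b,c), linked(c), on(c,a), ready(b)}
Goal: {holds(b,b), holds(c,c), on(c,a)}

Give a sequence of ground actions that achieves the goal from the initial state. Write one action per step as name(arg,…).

drop(a,c); free(b); swap(c,a); free(c)

1. drop(a,c)  →  {clear(a,a), clear(a,c), clear(b,b), clear(c,a), clear(c,c), holds(b,c), linked(c), on(c,a), ready(b)}
2. free(b)  →  {clear(a,a), clear(a,c), clear(c,a), clear(c,c), holds(b,b), holds(b,c), linked(c), on(b,b), on(c,a)}
3. swap(c,a)  →  {clear(a,a), clear(c,a), clear(c,c), holds(b,b), holds(b,c), on(b,b), on(c,a), ready(c)}
4. free(c)  →  {clear(a,a), clear(c,a), holds(b,b), holds(b,c), holds(c,c), on(b,b), on(c,a), on(c,c)}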